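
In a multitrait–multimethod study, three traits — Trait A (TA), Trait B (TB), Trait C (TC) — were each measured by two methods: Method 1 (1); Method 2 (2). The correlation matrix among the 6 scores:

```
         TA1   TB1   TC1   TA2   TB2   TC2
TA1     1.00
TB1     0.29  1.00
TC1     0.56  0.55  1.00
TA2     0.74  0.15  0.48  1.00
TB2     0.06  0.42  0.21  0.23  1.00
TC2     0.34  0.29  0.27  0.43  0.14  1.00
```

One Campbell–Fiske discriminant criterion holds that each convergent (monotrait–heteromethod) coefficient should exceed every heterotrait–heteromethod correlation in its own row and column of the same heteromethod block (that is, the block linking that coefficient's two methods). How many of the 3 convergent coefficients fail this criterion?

Convergent coefficients and their comparison sets:
TA (methods 1·2): 0.74 vs {0.06, 0.15, 0.34, 0.48} → pass.
TB (methods 1·2): 0.42 vs {0.15, 0.06, 0.29, 0.21} → pass.
TC (methods 1·2): 0.27 vs {0.48, 0.34, 0.21, 0.29} → fail.
1 of 3 fail.

1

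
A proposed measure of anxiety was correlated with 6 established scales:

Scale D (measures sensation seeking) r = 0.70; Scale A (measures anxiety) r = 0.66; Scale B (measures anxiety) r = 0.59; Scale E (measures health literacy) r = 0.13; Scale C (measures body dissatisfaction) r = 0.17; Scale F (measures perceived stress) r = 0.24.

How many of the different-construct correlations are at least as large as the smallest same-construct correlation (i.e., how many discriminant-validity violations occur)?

Convergent (same construct = anxiety): Scale A, Scale B.
Smallest convergent = 0.59. Discriminant values: 0.70, 0.13, 0.17, 0.24; count ≥ 0.59 → 1.

1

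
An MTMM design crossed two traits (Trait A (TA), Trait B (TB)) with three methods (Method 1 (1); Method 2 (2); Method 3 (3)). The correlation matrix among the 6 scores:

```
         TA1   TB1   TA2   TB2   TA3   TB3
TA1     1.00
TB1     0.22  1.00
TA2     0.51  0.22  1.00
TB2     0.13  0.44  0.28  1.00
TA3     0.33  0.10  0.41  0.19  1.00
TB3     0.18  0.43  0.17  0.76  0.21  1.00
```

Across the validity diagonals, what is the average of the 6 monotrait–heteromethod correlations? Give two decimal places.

Convergent values: 0.51, 0.33, 0.41, 0.44, 0.43, 0.76; mean = 2.88/6 = 0.48.

0.48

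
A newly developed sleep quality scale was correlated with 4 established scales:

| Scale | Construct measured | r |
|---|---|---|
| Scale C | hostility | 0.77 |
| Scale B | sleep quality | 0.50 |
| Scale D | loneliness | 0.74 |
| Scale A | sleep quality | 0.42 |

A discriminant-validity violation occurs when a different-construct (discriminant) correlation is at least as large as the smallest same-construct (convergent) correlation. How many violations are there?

2

Convergent (same construct = sleep quality): Scale B, Scale A.
Smallest convergent = 0.42. Discriminant values: 0.77, 0.74; count ≥ 0.42 → 2.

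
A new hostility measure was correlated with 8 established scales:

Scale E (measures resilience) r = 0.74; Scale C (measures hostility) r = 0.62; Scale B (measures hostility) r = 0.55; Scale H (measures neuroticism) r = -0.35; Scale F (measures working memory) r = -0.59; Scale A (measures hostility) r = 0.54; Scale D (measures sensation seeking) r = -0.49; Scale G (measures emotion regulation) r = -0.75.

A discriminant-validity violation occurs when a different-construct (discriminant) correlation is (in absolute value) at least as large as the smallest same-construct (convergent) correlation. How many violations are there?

Convergent (same construct = hostility): Scale C, Scale B, Scale A.
Smallest convergent = 0.54. Discriminant |r|: 0.74, 0.35, 0.59, 0.49, 0.75; count ≥ 0.54 → 3.

3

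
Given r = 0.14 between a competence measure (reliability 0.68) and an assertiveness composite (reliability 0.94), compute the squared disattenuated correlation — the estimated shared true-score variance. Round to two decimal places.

0.03

Disattenuated r = 0.14 / √(0.68 × 0.94) = 0.14 / 0.7995 = 0.1751.
Shared true-score variance = 0.1751² = 0.0307 ≈ 0.03.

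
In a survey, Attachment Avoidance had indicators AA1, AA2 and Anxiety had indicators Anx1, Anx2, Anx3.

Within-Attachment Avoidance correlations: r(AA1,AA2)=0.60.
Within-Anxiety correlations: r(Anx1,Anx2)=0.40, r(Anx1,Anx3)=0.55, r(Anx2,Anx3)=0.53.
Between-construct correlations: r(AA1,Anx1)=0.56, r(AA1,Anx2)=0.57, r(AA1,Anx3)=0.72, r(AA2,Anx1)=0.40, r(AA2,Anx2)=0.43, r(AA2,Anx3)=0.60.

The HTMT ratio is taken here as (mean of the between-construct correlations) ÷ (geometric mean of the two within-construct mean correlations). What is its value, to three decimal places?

1.005

Mean heterotrait r = 3.28/6 = 0.5467.
Mean within-AA = 0.60/1 = 0.6000; mean within-Anx = 1.48/3 = 0.4933.
Geometric mean = √(0.6000 × 0.4933) = 0.5440.
HTMT = 0.5467 / 0.5440 = 1.005.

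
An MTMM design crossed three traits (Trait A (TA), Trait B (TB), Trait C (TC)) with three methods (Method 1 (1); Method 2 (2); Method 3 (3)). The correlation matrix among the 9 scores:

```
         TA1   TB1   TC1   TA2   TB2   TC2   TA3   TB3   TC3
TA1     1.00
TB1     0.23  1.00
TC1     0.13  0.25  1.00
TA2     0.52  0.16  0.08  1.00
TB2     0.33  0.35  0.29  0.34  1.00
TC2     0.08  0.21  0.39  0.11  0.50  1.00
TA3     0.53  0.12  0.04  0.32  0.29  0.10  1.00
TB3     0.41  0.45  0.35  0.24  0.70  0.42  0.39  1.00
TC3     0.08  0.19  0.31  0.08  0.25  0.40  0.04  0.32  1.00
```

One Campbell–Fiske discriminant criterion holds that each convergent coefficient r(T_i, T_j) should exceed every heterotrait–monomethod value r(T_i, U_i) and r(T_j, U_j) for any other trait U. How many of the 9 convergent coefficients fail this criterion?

Convergent coefficients and their comparison sets:
TA (methods 1·2): 0.52 vs {0.23, 0.34, 0.13, 0.11} → pass.
TA (methods 1·3): 0.53 vs {0.23, 0.39, 0.13, 0.04} → pass.
TA (methods 2·3): 0.32 vs {0.34, 0.39, 0.11, 0.04} → fail.
TB (methods 1·2): 0.35 vs {0.23, 0.34, 0.25, 0.50} → fail.
TB (methods 1·3): 0.45 vs {0.23, 0.39, 0.25, 0.32} → pass.
TB (methods 2·3): 0.70 vs {0.34, 0.39, 0.50, 0.32} → pass.
TC (methods 1·2): 0.39 vs {0.13, 0.11, 0.25, 0.50} → fail.
TC (methods 1·3): 0.31 vs {0.13, 0.04, 0.25, 0.32} → fail.
TC (methods 2·3): 0.40 vs {0.11, 0.04, 0.50, 0.32} → fail.
5 of 9 fail.

5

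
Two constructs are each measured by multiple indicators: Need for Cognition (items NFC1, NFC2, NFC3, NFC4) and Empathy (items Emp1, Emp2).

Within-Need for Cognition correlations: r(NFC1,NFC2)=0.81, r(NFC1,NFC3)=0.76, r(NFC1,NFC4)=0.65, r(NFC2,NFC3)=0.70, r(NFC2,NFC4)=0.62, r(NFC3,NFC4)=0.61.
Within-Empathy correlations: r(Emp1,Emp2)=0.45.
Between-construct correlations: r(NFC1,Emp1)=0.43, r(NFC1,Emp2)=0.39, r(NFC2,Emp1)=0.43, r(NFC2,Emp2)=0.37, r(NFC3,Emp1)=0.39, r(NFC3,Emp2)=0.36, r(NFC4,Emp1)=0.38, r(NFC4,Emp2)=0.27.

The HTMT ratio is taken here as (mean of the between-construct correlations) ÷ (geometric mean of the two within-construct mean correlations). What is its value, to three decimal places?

0.677

Between-construct mean = 3.02/8 = 0.3775.
Mean within-NFC = 4.15/6 = 0.6917; mean within-Emp = 0.45/1 = 0.4500.
Geometric mean = √(0.6917 × 0.4500) = 0.5579.
HTMT = 0.3775 / 0.5579 = 0.677.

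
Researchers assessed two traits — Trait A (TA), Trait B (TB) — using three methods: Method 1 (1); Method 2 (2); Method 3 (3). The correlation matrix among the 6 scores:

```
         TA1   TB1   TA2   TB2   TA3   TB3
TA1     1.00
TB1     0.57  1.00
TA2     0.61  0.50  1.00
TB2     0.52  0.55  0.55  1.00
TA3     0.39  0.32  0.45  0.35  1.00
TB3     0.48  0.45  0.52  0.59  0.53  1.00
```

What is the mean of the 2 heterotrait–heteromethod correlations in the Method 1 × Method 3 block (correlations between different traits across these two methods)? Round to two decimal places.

0.40

HTHM values (method 1 × method 3): 0.48, 0.32; mean = 0.80/2 = 0.40.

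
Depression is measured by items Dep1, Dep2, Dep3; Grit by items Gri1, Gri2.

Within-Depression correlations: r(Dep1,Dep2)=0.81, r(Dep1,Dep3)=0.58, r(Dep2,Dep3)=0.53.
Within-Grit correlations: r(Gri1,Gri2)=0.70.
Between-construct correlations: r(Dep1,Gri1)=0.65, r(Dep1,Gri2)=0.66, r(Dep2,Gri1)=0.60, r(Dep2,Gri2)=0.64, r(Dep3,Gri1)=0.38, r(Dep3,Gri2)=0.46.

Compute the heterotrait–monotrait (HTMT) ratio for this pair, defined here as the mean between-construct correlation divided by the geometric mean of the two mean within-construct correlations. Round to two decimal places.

0.84

Between-construct mean = 3.39/6 = 0.5650.
Mean within-Dep = 1.92/3 = 0.6400; mean within-Gri = 0.70/1 = 0.7000.
Geometric mean = √(0.6400 × 0.7000) = 0.6693.
HTMT = 0.5650 / 0.6693 = 0.84.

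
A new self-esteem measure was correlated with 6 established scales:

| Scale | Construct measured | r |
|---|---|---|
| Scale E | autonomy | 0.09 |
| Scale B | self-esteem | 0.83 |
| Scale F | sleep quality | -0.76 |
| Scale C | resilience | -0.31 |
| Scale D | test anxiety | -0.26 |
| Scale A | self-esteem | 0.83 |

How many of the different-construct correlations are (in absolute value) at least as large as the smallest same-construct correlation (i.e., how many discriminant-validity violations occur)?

Convergent (same construct = self-esteem): Scale B, Scale A.
Smallest convergent = 0.83. Discriminant |r|: 0.09, 0.76, 0.31, 0.26; count ≥ 0.83 → 0.

0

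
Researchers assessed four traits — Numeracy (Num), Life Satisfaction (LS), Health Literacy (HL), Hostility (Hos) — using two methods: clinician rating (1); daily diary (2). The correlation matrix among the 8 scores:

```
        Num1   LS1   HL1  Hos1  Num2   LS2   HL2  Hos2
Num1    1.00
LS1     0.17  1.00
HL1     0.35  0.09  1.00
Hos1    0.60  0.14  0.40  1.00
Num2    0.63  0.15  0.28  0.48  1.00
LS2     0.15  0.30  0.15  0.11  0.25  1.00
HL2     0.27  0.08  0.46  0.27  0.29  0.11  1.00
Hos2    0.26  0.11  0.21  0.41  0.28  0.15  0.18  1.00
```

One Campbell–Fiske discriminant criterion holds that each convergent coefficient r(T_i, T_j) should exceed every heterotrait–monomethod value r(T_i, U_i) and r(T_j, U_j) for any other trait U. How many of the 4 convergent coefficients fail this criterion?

1

Checking each validity diagonal entry against its comparison values:
Num (methods 1·2): 0.63 vs {0.17, 0.25, 0.35, 0.29, 0.60, 0.28} → pass.
LS (methods 1·2): 0.30 vs {0.17, 0.25, 0.09, 0.11, 0.14, 0.15} → pass.
HL (methods 1·2): 0.46 vs {0.35, 0.29, 0.09, 0.11, 0.40, 0.18} → pass.
Hos (methods 1·2): 0.41 vs {0.60, 0.28, 0.14, 0.15, 0.40, 0.18} → fail.
1 of 4 fail.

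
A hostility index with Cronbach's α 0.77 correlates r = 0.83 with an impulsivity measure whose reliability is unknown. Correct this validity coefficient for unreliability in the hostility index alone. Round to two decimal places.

Single correction: r_c = r_obs / √r_xx = 0.83 / √0.77 = 0.83 / 0.8775 ≈ 0.95.

0.95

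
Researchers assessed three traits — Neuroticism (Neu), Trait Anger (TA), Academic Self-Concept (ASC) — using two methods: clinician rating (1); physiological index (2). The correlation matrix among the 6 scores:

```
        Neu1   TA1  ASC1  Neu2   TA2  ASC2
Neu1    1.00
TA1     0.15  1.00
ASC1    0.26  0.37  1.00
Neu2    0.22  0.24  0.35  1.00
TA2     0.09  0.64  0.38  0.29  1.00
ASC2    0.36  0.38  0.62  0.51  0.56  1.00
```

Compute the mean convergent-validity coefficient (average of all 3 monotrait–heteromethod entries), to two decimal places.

0.49

Convergent values: 0.22, 0.64, 0.62; mean = 1.48/3 = 0.49.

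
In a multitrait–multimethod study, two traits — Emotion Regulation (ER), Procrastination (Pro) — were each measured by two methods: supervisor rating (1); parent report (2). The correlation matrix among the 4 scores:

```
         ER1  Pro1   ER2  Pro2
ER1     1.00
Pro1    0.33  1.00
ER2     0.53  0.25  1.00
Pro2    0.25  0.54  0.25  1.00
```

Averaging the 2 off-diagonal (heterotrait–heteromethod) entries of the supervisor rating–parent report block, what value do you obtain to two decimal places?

0.25

HTHM values (method 1 × method 2): 0.25, 0.25; mean = 0.50/2 = 0.25.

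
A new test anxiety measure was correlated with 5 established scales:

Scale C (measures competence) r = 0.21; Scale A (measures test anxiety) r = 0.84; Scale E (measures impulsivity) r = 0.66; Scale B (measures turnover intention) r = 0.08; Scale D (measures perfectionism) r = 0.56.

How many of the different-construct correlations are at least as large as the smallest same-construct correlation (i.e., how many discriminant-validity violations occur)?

0

Convergent (same construct = test anxiety): Scale A.
Smallest convergent = 0.84. Discriminant values: 0.21, 0.66, 0.08, 0.56; count ≥ 0.84 → 0.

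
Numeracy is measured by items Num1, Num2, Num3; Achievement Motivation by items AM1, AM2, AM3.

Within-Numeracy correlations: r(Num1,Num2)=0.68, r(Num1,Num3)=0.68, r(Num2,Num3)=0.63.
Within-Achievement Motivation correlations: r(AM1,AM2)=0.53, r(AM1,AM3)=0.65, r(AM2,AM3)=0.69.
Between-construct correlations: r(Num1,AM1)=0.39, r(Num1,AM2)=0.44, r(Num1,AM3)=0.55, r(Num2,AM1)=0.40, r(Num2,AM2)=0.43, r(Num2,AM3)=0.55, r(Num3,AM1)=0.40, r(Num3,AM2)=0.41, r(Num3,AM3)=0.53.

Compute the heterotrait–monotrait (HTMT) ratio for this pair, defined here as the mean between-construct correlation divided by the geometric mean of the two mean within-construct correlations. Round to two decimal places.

0.71

Between-construct mean = 4.10/9 = 0.4556.
Mean within-Num = 1.99/3 = 0.6633; mean within-AM = 1.87/3 = 0.6233.
Geometric mean = √(0.6633 × 0.6233) = 0.6430.
HTMT = 0.4556 / 0.6430 = 0.71.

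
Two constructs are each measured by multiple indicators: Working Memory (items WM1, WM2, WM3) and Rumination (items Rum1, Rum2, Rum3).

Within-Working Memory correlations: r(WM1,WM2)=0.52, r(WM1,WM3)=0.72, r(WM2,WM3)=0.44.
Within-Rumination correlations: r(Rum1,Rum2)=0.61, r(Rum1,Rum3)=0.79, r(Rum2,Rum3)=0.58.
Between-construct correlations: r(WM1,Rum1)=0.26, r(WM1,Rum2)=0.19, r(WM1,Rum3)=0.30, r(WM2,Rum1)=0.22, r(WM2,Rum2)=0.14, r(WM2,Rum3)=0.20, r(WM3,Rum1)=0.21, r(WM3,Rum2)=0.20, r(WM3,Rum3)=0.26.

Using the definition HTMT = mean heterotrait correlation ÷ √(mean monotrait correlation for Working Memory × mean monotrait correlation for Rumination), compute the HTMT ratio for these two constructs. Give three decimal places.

0.362

Mean between = 1.98/9 = 0.2200.
Mean within-WM = 1.68/3 = 0.5600; mean within-Rum = 1.98/3 = 0.6600.
Geometric mean = √(0.5600 × 0.6600) = 0.6079.
HTMT = 0.2200 / 0.6079 = 0.362.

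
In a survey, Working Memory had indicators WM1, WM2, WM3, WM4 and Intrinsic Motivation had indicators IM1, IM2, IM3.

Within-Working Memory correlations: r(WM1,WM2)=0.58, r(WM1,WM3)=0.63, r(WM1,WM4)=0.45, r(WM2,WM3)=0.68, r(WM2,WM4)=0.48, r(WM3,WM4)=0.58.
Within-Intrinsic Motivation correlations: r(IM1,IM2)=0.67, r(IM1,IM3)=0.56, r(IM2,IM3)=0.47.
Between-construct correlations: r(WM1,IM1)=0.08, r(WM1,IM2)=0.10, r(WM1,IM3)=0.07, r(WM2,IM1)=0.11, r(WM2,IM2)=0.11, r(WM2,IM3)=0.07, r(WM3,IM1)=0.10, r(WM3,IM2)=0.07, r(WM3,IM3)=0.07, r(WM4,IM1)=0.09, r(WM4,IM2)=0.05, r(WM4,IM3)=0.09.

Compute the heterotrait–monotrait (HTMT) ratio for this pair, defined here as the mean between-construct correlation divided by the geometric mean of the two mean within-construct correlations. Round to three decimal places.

0.149

Between-construct mean = 1.01/12 = 0.0842.
Mean within-WM = 3.40/6 = 0.5667; mean within-IM = 1.70/3 = 0.5667.
Geometric mean = √(0.5667 × 0.5667) = 0.5667.
HTMT = 0.0842 / 0.5667 = 0.149.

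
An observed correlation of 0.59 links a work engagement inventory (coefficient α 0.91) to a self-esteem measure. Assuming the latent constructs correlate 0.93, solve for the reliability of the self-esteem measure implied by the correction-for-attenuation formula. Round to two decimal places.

r_true = r_obs / √(r_xx · r_yy) ⇒ 0.93 = 0.59 / √(0.91 · r_yy).
√(0.91 · r_yy) = 0.59 / 0.93 = 0.6344; 0.91 · r_yy = 0.4025; r_yy = 0.4025 / 0.91 ≈ 0.44.

0.44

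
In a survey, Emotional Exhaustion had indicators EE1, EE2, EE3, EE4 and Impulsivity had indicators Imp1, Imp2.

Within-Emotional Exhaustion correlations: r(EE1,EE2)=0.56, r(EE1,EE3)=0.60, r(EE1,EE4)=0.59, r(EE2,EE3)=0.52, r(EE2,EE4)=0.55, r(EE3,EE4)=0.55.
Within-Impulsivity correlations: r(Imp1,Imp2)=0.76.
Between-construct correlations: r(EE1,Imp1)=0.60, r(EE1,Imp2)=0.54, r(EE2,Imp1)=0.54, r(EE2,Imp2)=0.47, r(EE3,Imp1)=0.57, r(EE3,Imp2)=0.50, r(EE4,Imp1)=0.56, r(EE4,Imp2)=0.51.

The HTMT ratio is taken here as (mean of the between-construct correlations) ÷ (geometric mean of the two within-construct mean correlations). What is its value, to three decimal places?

0.821

Mean heterotrait r = 4.29/8 = 0.5363.
Mean within-EE = 3.37/6 = 0.5617; mean within-Imp = 0.76/1 = 0.7600.
Geometric mean = √(0.5617 × 0.7600) = 0.6534.
HTMT = 0.5363 / 0.6534 = 0.821.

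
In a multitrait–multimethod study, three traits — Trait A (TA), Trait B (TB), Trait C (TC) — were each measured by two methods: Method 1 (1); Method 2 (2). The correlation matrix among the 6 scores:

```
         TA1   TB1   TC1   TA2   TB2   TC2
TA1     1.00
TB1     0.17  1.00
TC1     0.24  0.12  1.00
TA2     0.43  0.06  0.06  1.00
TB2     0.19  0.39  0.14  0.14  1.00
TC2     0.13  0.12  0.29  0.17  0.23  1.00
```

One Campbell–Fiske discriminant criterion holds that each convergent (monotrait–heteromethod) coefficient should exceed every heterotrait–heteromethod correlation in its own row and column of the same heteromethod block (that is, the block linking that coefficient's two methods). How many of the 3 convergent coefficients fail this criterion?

0

Checking each validity diagonal entry against its comparison values:
TA (methods 1·2): 0.43 vs {0.19, 0.06, 0.13, 0.06} → pass.
TB (methods 1·2): 0.39 vs {0.06, 0.19, 0.12, 0.14} → pass.
TC (methods 1·2): 0.29 vs {0.06, 0.13, 0.14, 0.12} → pass.
0 of 3 fail.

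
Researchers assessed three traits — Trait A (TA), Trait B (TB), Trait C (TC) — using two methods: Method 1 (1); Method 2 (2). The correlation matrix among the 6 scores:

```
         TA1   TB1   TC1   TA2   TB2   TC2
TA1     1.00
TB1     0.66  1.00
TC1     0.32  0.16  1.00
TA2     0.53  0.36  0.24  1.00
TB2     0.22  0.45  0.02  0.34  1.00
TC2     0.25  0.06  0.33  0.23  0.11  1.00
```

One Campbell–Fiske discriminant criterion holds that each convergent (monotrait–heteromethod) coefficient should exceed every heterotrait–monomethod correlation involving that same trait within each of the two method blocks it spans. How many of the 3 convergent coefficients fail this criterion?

Convergent coefficients and their comparison sets:
TA (methods 1·2): 0.53 vs {0.66, 0.34, 0.32, 0.23} → fail.
TB (methods 1·2): 0.45 vs {0.66, 0.34, 0.16, 0.11} → fail.
TC (methods 1·2): 0.33 vs {0.32, 0.23, 0.16, 0.11} → pass.
2 of 3 fail.

2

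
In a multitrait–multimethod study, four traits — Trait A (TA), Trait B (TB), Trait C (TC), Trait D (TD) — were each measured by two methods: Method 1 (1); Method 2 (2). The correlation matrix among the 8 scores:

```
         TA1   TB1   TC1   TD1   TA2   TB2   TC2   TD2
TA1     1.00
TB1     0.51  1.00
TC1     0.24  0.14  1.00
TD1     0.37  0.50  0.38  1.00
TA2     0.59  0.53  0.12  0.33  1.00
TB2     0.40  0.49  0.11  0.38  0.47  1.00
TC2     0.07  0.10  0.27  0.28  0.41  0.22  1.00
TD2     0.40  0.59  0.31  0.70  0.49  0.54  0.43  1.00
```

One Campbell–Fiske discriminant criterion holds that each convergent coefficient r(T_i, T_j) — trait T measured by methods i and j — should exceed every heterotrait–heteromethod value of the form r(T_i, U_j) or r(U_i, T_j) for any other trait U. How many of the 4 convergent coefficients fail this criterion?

2

Each convergent coefficient versus the relevant comparison correlations:
TA (methods 1·2): 0.59 vs {0.40, 0.53, 0.07, 0.12, 0.40, 0.33} → pass.
TB (methods 1·2): 0.49 vs {0.53, 0.40, 0.10, 0.11, 0.59, 0.38} → fail.
TC (methods 1·2): 0.27 vs {0.12, 0.07, 0.11, 0.10, 0.31, 0.28} → fail.
TD (methods 1·2): 0.70 vs {0.33, 0.40, 0.38, 0.59, 0.28, 0.31} → pass.
2 of 4 fail.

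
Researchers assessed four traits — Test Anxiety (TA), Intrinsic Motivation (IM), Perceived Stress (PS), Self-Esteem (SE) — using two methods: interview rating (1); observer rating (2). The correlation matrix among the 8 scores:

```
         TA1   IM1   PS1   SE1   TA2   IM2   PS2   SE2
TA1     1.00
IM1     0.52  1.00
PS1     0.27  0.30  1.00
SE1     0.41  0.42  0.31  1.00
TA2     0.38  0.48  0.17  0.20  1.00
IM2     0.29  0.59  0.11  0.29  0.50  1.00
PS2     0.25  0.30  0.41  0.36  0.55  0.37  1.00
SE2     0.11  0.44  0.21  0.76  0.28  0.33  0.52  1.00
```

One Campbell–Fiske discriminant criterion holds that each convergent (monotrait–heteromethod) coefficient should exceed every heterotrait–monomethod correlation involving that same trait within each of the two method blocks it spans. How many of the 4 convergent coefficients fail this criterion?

Checking each validity diagonal entry against its comparison values:
TA (methods 1·2): 0.38 vs {0.52, 0.50, 0.27, 0.55, 0.41, 0.28} → fail.
IM (methods 1·2): 0.59 vs {0.52, 0.50, 0.30, 0.37, 0.42, 0.33} → pass.
PS (methods 1·2): 0.41 vs {0.27, 0.55, 0.30, 0.37, 0.31, 0.52} → fail.
SE (methods 1·2): 0.76 vs {0.41, 0.28, 0.42, 0.33, 0.31, 0.52} → pass.
2 of 4 fail.

2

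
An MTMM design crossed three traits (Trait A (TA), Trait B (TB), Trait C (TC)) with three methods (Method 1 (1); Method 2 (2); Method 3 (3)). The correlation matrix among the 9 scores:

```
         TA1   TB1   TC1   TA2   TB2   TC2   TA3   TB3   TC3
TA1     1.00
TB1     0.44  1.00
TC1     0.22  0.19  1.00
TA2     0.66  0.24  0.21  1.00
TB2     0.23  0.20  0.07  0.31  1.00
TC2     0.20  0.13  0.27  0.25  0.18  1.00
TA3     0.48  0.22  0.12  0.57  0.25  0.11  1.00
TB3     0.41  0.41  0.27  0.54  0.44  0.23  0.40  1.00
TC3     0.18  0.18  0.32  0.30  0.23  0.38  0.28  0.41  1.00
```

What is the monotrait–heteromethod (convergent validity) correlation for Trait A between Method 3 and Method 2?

0.57

Same trait (TA), different methods: r(TA3, TA2) = 0.57.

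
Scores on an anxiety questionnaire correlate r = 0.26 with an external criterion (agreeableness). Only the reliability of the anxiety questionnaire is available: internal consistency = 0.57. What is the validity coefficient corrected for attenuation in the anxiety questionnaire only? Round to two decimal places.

Single correction: r_c = r_obs / √r_xx = 0.26 / √0.57 = 0.26 / 0.7550 ≈ 0.34.

0.34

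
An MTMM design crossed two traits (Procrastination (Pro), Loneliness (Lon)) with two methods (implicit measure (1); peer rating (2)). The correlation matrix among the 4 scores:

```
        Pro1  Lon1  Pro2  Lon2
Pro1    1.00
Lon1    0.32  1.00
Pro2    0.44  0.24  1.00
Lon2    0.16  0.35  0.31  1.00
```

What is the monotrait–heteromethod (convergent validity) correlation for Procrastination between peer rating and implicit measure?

0.44

Same trait (Pro), different methods: r(Pro2, Pro1) = 0.44.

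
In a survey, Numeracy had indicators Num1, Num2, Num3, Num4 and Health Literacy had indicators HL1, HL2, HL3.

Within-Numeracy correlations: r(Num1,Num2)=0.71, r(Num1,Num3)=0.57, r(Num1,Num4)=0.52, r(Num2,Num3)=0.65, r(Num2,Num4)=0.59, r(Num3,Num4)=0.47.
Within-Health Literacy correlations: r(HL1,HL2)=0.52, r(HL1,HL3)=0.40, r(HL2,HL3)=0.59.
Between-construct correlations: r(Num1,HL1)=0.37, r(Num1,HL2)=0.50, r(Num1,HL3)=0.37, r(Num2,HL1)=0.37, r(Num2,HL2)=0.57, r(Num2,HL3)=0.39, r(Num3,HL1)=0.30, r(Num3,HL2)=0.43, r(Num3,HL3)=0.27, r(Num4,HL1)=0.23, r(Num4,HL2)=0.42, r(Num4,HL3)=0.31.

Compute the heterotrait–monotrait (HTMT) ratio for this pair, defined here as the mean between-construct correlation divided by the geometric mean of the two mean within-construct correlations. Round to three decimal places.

Mean heterotrait r = 4.53/12 = 0.3775.
Mean within-Num = 3.51/6 = 0.5850; mean within-HL = 1.51/3 = 0.5033.
Geometric mean = √(0.5850 × 0.5033) = 0.5426.
HTMT = 0.3775 / 0.5426 = 0.696.

0.696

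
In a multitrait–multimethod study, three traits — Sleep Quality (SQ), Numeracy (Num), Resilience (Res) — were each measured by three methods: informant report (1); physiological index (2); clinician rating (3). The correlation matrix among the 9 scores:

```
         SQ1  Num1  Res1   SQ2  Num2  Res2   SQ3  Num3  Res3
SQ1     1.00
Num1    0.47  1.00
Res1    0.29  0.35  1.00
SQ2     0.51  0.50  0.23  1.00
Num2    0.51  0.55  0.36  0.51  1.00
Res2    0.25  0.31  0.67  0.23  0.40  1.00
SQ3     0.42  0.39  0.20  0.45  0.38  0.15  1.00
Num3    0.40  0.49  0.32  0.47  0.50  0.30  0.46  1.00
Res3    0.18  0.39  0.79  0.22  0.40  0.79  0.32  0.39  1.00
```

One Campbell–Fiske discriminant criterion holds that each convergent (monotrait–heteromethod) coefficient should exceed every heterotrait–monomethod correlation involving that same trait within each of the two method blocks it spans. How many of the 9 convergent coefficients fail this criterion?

Checking each validity diagonal entry against its comparison values:
SQ (methods 1·2): 0.51 vs {0.47, 0.51, 0.29, 0.23} → fail.
SQ (methods 1·3): 0.42 vs {0.47, 0.46, 0.29, 0.32} → fail.
SQ (methods 2·3): 0.45 vs {0.51, 0.46, 0.23, 0.32} → fail.
Num (methods 1·2): 0.55 vs {0.47, 0.51, 0.35, 0.40} → pass.
Num (methods 1·3): 0.49 vs {0.47, 0.46, 0.35, 0.39} → pass.
Num (methods 2·3): 0.50 vs {0.51, 0.46, 0.40, 0.39} → fail.
Res (methods 1·2): 0.67 vs {0.29, 0.23, 0.35, 0.40} → pass.
Res (methods 1·3): 0.79 vs {0.29, 0.32, 0.35, 0.39} → pass.
Res (methods 2·3): 0.79 vs {0.23, 0.32, 0.40, 0.39} → pass.
4 of 9 fail.

4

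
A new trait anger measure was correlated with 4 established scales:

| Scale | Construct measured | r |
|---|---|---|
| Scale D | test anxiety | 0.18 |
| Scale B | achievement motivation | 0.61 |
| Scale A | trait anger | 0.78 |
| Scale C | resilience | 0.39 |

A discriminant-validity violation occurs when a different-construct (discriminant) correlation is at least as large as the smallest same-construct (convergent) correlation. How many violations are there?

0

Convergent (same construct = trait anger): Scale A.
Smallest convergent = 0.78. Discriminant values: 0.18, 0.61, 0.39; count ≥ 0.78 → 0.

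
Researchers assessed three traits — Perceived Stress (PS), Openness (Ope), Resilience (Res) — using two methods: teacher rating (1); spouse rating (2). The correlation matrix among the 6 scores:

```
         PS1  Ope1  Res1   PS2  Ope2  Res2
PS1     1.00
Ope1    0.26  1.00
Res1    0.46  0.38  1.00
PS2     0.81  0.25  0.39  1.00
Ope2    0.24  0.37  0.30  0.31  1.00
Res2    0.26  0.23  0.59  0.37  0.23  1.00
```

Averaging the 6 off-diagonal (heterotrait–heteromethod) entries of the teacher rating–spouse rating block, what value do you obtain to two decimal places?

HTHM values (method 1 × method 2): 0.24, 0.26, 0.25, 0.23, 0.39, 0.30; mean = 1.67/6 = 0.28.

0.28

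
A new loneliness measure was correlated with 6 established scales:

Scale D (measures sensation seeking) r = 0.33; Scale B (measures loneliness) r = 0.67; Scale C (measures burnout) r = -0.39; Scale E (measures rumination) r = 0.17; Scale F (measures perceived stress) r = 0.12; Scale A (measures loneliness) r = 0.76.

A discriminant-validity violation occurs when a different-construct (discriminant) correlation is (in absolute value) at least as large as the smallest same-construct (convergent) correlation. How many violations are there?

0

Convergent (same construct = loneliness): Scale B, Scale A.
Smallest convergent = 0.67. Discriminant |r|: 0.33, 0.39, 0.17, 0.12; count ≥ 0.67 → 0.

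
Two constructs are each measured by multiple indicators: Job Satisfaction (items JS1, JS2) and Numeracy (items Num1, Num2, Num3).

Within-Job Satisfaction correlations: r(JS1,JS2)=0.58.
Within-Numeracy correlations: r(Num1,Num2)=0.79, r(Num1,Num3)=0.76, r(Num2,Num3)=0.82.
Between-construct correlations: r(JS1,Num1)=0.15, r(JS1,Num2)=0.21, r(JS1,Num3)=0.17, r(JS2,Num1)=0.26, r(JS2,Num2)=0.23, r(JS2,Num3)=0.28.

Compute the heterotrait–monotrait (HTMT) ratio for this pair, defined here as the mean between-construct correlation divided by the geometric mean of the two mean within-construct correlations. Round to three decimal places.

Between-construct mean = 1.30/6 = 0.2167.
Mean within-JS = 0.58/1 = 0.5800; mean within-Num = 2.37/3 = 0.7900.
Geometric mean = √(0.5800 × 0.7900) = 0.6769.
HTMT = 0.2167 / 0.6769 = 0.320.

0.320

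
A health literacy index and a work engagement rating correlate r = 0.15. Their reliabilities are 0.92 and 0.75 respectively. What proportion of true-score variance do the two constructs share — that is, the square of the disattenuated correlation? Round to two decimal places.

Disattenuated r = 0.15 / √(0.92 × 0.75) = 0.15 / 0.8307 = 0.1806.
Shared true-score variance = 0.1806² = 0.0326 ≈ 0.03.

0.03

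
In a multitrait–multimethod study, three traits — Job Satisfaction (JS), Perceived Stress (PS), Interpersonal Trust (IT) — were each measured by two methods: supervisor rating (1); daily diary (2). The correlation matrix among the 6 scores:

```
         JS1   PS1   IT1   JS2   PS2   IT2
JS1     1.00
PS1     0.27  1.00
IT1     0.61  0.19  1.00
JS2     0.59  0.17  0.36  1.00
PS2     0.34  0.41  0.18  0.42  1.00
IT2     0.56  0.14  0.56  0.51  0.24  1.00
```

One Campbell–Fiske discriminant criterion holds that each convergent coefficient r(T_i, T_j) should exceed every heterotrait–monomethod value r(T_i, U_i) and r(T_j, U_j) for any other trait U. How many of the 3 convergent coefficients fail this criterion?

3

Checking each validity diagonal entry against its comparison values:
JS (methods 1·2): 0.59 vs {0.27, 0.42, 0.61, 0.51} → fail.
PS (methods 1·2): 0.41 vs {0.27, 0.42, 0.19, 0.24} → fail.
IT (methods 1·2): 0.56 vs {0.61, 0.51, 0.19, 0.24} → fail.
3 of 3 fail.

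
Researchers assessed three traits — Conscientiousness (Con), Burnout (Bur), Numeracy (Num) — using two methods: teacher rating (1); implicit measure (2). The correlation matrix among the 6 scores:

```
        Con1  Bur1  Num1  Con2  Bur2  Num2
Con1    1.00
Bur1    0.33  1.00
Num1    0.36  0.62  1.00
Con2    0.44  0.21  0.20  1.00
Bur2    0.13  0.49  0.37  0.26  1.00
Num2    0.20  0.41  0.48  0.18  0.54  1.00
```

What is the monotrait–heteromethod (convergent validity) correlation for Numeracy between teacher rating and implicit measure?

0.48

Same trait (Num), different methods: r(Num1, Num2) = 0.48.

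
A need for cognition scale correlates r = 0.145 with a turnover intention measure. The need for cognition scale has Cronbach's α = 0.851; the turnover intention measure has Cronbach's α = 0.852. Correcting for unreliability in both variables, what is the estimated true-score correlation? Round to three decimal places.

r_true = r_obs / √(r_xx · r_yy) = 0.145 / √(0.851 × 0.852) = 0.145 / √0.725052 = 0.145 / 0.8515 ≈ 0.170.

0.170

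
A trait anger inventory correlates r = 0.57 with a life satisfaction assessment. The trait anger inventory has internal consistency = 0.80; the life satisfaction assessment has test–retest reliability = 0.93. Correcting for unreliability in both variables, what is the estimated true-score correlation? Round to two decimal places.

r_true = r_obs / √(r_xx · r_yy) = 0.57 / √(0.80 × 0.93) = 0.57 / √0.7440 = 0.57 / 0.8626 ≈ 0.66.

0.66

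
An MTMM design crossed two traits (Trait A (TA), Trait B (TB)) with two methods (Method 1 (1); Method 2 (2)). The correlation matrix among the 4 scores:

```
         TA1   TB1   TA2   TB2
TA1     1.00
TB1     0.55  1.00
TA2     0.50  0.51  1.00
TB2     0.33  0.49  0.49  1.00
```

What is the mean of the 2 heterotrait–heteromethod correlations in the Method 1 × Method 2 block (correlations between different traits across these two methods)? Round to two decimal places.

0.42

HTHM values (method 1 × method 2): 0.33, 0.51; mean = 0.84/2 = 0.42.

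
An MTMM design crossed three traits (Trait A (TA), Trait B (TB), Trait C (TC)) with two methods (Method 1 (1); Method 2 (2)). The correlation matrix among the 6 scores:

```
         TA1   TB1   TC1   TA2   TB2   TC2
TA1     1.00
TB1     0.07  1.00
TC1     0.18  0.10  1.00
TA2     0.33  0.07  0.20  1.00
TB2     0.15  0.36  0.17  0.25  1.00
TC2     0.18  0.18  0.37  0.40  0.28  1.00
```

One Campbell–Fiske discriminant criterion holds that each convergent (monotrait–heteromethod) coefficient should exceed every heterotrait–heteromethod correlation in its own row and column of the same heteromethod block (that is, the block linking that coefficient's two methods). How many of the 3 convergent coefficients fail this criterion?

0

Each convergent coefficient versus the relevant comparison correlations:
TA (methods 1·2): 0.33 vs {0.15, 0.07, 0.18, 0.20} → pass.
TB (methods 1·2): 0.36 vs {0.07, 0.15, 0.18, 0.17} → pass.
TC (methods 1·2): 0.37 vs {0.20, 0.18, 0.17, 0.18} → pass.
0 of 3 fail.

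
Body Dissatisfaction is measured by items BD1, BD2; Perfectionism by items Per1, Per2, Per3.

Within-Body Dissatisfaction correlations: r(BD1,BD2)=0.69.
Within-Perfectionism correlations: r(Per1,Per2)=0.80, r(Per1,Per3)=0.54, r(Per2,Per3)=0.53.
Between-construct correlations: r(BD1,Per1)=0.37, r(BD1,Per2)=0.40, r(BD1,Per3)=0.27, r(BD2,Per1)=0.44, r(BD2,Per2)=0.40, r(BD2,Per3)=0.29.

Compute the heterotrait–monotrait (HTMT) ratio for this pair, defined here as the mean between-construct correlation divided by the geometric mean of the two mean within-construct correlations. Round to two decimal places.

Between-construct mean = 2.17/6 = 0.3617.
Mean within-BD = 0.69/1 = 0.6900; mean within-Per = 1.87/3 = 0.6233.
Geometric mean = √(0.6900 × 0.6233) = 0.6558.
HTMT = 0.3617 / 0.6558 = 0.55.

0.55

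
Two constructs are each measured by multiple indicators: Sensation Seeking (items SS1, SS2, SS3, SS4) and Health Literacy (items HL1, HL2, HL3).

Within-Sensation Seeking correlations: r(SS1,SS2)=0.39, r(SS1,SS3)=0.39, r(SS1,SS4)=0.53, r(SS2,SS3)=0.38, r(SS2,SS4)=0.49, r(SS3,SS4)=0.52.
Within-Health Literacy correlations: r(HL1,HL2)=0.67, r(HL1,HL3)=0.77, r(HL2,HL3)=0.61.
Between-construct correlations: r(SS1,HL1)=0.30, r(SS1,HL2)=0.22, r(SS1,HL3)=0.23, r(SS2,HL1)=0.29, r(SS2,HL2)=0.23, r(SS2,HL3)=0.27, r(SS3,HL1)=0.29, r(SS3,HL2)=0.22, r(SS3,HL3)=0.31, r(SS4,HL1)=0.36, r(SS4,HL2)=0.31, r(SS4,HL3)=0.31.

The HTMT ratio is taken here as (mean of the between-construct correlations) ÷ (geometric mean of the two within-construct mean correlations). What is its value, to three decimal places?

0.502

Mean between = 3.34/12 = 0.2783.
Mean within-SS = 2.70/6 = 0.4500; mean within-HL = 2.05/3 = 0.6833.
Geometric mean = √(0.4500 × 0.6833) = 0.5545.
HTMT = 0.2783 / 0.5545 = 0.502.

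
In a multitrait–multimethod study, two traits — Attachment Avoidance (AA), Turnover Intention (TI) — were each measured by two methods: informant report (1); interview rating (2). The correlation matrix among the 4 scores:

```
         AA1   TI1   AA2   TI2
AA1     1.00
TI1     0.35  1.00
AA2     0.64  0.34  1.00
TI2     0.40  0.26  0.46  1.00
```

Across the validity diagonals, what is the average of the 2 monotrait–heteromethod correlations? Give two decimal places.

Convergent values: 0.64, 0.26; mean = 0.90/2 = 0.45.

0.45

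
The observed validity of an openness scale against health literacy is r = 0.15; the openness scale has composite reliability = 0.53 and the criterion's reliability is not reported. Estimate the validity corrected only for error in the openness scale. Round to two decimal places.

Single correction: r_c = r_obs / √r_xx = 0.15 / √0.53 = 0.15 / 0.7280 ≈ 0.21.

0.21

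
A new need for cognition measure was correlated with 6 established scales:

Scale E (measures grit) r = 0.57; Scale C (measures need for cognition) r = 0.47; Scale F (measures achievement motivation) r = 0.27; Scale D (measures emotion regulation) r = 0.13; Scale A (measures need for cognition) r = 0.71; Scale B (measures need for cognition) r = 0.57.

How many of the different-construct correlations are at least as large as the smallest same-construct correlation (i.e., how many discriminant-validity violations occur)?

1

Convergent (same construct = need for cognition): Scale C, Scale A, Scale B.
Smallest convergent = 0.47. Discriminant values: 0.57, 0.27, 0.13; count ≥ 0.47 → 1.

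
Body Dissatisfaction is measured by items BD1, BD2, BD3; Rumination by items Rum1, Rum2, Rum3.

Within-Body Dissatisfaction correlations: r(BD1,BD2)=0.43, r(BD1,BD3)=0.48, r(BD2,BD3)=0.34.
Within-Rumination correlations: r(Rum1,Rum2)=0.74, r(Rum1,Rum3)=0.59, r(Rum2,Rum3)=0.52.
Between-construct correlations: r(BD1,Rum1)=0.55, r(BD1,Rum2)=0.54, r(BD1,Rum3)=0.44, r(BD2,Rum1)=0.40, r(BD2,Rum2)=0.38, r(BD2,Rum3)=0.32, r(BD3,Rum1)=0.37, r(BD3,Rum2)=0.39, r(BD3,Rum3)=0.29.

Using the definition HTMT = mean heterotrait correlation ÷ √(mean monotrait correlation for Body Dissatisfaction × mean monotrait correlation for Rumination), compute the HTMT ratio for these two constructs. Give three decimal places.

0.807

Mean heterotrait r = 3.68/9 = 0.4089.
Mean within-BD = 1.25/3 = 0.4167; mean within-Rum = 1.85/3 = 0.6167.
Geometric mean = √(0.4167 × 0.6167) = 0.5069.
HTMT = 0.4089 / 0.5069 = 0.807.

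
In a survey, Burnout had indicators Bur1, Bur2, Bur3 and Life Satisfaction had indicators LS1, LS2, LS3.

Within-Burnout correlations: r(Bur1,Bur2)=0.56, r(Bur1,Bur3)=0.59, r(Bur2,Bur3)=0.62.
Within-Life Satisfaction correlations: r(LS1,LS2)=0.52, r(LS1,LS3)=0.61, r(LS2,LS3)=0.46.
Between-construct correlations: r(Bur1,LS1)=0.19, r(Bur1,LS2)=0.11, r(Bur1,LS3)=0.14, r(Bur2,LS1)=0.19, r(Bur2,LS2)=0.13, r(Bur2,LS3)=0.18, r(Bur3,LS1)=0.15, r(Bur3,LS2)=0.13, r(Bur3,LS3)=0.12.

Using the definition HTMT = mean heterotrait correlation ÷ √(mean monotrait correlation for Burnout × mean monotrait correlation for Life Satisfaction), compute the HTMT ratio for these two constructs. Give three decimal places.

Mean heterotrait r = 1.34/9 = 0.1489.
Mean within-Bur = 1.77/3 = 0.5900; mean within-LS = 1.59/3 = 0.5300.
Geometric mean = √(0.5900 × 0.5300) = 0.5592.
HTMT = 0.1489 / 0.5592 = 0.266.

0.266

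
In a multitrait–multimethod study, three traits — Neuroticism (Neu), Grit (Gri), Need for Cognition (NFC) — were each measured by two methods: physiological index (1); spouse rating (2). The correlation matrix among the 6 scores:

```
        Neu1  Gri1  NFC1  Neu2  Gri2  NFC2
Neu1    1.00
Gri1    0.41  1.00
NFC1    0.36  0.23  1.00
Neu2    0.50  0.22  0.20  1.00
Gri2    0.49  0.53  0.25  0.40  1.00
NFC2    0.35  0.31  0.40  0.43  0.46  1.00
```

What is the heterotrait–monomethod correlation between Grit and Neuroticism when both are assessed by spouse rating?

0.40

Different traits, same method: r(Gri2, Neu2) = 0.40.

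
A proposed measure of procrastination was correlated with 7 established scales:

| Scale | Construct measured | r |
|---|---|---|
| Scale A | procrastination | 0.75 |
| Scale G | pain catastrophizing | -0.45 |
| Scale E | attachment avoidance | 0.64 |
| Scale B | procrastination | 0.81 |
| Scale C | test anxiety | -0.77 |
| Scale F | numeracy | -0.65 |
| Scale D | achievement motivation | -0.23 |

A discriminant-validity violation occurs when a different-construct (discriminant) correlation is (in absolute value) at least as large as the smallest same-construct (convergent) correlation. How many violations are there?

1

Convergent (same construct = procrastination): Scale A, Scale B.
Smallest convergent = 0.75. Discriminant |r|: 0.45, 0.64, 0.77, 0.65, 0.23; count ≥ 0.75 → 1.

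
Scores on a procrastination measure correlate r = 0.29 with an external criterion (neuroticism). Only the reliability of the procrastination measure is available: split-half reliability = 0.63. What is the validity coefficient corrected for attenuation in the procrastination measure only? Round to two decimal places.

0.37

Single correction: r_c = r_obs / √r_xx = 0.29 / √0.63 = 0.29 / 0.7937 ≈ 0.37.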